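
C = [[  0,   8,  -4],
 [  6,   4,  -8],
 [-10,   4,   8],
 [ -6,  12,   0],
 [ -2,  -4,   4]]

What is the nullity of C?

1

Row reduce to echelon form.
Swap R1 ↔ R2
R3 ← R3 + (5/3)·R1: [0, 32/3, -16/3]
R4 ← R4 + R1: [0, 16, -8]
R5 ← R5 + (1/3)·R1: [0, -8/3, 4/3]
R3 ← R3 − (4/3)·R2: [0, 0, 0]
R4 ← R4 − (2)·R2: [0, 0, 0]
R5 ← R5 + (1/3)·R2: [0, 0, 0]
2 nonzero rows, so rank(C) = 2.
C has 3 columns; by rank–nullity, nullity = 3 − 2 = 1.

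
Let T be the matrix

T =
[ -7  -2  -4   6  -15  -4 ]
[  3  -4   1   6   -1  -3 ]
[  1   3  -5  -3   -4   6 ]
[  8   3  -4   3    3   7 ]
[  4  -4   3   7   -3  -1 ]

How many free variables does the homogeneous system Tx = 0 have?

Row reduce to echelon form.
R2 ← R2 + (3/7)·R1: [0, -34/7, -5/7, 60/7, -52/7, -33/7]
R3 ← R3 + (1/7)·R1: [0, 19/7, -39/7, -15/7, -43/7, 38/7]
R4 ← R4 + (8/7)·R1: [0, 5/7, -60/7, 69/7, -99/7, 17/7]
R5 ← R5 + (4/7)·R1: [0, -36/7, 5/7, 73/7, -81/7, -23/7]
R3 ← R3 + (19/34)·R2: [0, 0, -203/34, 45/17, -175/17, 95/34]
R4 ← R4 + (5/34)·R2: [0, 0, -295/34, 189/17, -259/17, 59/34]
R5 ← R5 − (18/17)·R2: [0, 0, 25/17, 23/17, -63/17, 29/17]
R4 ← R4 − (295/203)·R3: [0, 0, 0, 1476/203, -8/29, -472/203]
R5 ← R5 + (50/203)·R3: [0, 0, 0, 407/203, -181/29, 486/203]
R5 ← R5 − (407/1476)·R4: [0, 0, 0, 0, -2275/369, 1120/369]
5 nonzero rows, so rank(T) = 5.
T has 6 columns; by rank–nullity, nullity = 6 − 5 = 1.

1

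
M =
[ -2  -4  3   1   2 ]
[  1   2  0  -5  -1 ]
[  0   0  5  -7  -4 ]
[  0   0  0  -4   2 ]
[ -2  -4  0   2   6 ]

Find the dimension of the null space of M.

2

Row reduce to echelon form.
R2 ← R2 + (1/2)·R1: [0, 0, 3/2, -9/2, 0]
R5 ← R5 − R1: [0, 0, -3, 1, 4]
R3 ← R3 − (10/3)·R2: [0, 0, 0, 8, -4]
R5 ← R5 + (2)·R2: [0, 0, 0, -8, 4]
R4 ← R4 + (1/2)·R3: [0, 0, 0, 0, 0]
R5 ← R5 + R3: [0, 0, 0, 0, 0]
3 nonzero rows, so rank(M) = 3.
M has 5 columns; by rank–nullity, nullity = 5 − 3 = 2.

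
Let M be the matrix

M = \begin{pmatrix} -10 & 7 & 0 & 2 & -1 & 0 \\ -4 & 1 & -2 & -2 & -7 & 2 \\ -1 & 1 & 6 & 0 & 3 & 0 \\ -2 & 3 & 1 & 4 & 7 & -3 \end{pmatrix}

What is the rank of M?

Row reduce to echelon form.
R2 ← R2 − (2/5)·R1: [0, -9/5, -2, -14/5, -33/5, 2]
R3 ← R3 − (1/10)·R1: [0, 3/10, 6, -1/5, 31/10, 0]
R4 ← R4 − (1/5)·R1: [0, 8/5, 1, 18/5, 36/5, -3]
R3 ← R3 + (1/6)·R2: [0, 0, 17/3, -2/3, 2, 1/3]
R4 ← R4 + (8/9)·R2: [0, 0, -7/9, 10/9, 4/3, -11/9]
R4 ← R4 + (7/51)·R3: [0, 0, 0, 52/51, 82/51, -20/17]
Echelon form has 4 nonzero rows, so rank(M) = 4.

4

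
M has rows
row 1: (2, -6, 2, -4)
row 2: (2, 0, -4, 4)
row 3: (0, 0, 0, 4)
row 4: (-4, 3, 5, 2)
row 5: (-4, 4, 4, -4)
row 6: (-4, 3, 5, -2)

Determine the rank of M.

Row reduce to echelon form.
R2 ← R2 − R1: [0, 6, -6, 8]
R4 ← R4 + (2)·R1: [0, -9, 9, -6]
R5 ← R5 + (2)·R1: [0, -8, 8, -12]
R6 ← R6 + (2)·R1: [0, -9, 9, -10]
R4 ← R4 + (3/2)·R2: [0, 0, 0, 6]
R5 ← R5 + (4/3)·R2: [0, 0, 0, -4/3]
R6 ← R6 + (3/2)·R2: [0, 0, 0, 2]
R4 ← R4 − (3/2)·R3: [0, 0, 0, 0]
R5 ← R5 + (1/3)·R3: [0, 0, 0, 0]
R6 ← R6 − (1/2)·R3: [0, 0, 0, 0]
Echelon form has 3 nonzero rows, so rank(M) = 3.

3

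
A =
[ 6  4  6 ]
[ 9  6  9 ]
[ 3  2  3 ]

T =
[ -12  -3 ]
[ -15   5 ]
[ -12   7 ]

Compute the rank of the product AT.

First compute AT:
[[-204,  44],
 [-306,  66],
 [-102,  22]]
Now row reduce the product.
R2 ← R2 − (3/2)·R1: [0, 0]
R3 ← R3 − (1/2)·R1: [0, 0]
1 nonzero row, so rank(AT) = 1.

1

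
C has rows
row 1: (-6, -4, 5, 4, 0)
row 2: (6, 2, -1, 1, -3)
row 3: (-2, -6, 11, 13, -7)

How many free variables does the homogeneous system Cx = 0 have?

3

Row reduce to echelon form.
R2 ← R2 + R1: [0, -2, 4, 5, -3]
R3 ← R3 − (1/3)·R1: [0, -14/3, 28/3, 35/3, -7]
R3 ← R3 − (7/3)·R2: [0, 0, 0, 0, 0]
2 nonzero rows, so rank(C) = 2.
C has 5 columns; by rank–nullity, nullity = 5 − 2 = 3.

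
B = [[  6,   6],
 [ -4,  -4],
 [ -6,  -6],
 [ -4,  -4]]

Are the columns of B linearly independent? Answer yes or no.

no

Row reduce B to echelon form.
R2 ← R2 + (2/3)·R1: [0, 0]
R3 ← R3 + R1: [0, 0]
R4 ← R4 + (2/3)·R1: [0, 0]
1 pivot among 2 columns.
Only 1 < 2 pivot columns, so the columns are linearly dependent.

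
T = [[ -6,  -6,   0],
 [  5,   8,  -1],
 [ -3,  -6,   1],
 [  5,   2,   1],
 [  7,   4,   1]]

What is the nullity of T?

Row reduce to echelon form.
R2 ← R2 + (5/6)·R1: [0, 3, -1]
R3 ← R3 − (1/2)·R1: [0, -3, 1]
R4 ← R4 + (5/6)·R1: [0, -3, 1]
R5 ← R5 + (7/6)·R1: [0, -3, 1]
R3 ← R3 + R2: [0, 0, 0]
R4 ← R4 + R2: [0, 0, 0]
R5 ← R5 + R2: [0, 0, 0]
2 nonzero rows, so rank(T) = 2.
T has 3 columns; by rank–nullity, nullity = 3 − 2 = 1.

1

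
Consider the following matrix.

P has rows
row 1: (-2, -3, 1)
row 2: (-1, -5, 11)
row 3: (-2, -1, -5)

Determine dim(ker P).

1

Row reduce to echelon form.
R2 ← R2 − (1/2)·R1: [0, -7/2, 21/2]
R3 ← R3 − R1: [0, 2, -6]
R3 ← R3 + (4/7)·R2: [0, 0, 0]
2 nonzero rows, so rank(P) = 2.
P has 3 columns; by rank–nullity, nullity = 3 − 2 = 1.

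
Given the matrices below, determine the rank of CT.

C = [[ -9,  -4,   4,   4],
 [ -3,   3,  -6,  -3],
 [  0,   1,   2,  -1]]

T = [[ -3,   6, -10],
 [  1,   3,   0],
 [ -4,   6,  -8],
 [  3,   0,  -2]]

3

First compute CT:
[[ 19, -42,  50],
 [ 27, -45,  84],
 [-10,  15, -14]]
Now row reduce the product.
R2 ← R2 − (27/19)·R1: [0, 279/19, 246/19]
R3 ← R3 + (10/19)·R1: [0, -135/19, 234/19]
R3 ← R3 + (15/31)·R2: [0, 0, 576/31]
3 nonzero rows, so rank(CT) = 3.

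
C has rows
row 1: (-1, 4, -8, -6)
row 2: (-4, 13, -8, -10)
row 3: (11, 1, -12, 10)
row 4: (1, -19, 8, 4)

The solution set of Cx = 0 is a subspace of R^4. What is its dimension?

Row reduce to echelon form.
R2 ← R2 − (4)·R1: [0, -3, 24, 14]
R3 ← R3 + (11)·R1: [0, 45, -100, -56]
R4 ← R4 + R1: [0, -15, 0, -2]
R3 ← R3 + (15)·R2: [0, 0, 260, 154]
R4 ← R4 − (5)·R2: [0, 0, -120, -72]
R4 ← R4 + (6/13)·R3: [0, 0, 0, -12/13]
4 nonzero rows, so rank(C) = 4.
C has 4 columns; by rank–nullity, nullity = 4 − 4 = 0.

0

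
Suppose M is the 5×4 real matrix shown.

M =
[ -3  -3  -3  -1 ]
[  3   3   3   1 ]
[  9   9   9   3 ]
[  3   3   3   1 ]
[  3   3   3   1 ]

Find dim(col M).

1

Row reduce to echelon form.
R2 ← R2 + R1: [0, 0, 0, 0]
R3 ← R3 + (3)·R1: [0, 0, 0, 0]
R4 ← R4 + R1: [0, 0, 0, 0]
R5 ← R5 + R1: [0, 0, 0, 0]
Echelon form has 1 nonzero row, so rank(M) = 1.
The column space has dimension equal to the rank: 1.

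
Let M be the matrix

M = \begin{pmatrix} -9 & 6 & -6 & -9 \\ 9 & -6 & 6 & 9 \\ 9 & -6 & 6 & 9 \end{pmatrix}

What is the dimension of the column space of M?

1

Row reduce to echelon form.
R2 ← R2 + R1: [0, 0, 0, 0]
R3 ← R3 + R1: [0, 0, 0, 0]
Echelon form has 1 nonzero row, so rank(M) = 1.
The column space has dimension equal to the rank: 1.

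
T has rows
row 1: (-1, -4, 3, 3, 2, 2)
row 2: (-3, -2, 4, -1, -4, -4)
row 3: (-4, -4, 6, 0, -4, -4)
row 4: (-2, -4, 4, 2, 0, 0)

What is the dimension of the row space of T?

2

Row reduce to echelon form.
R2 ← R2 − (3)·R1: [0, 10, -5, -10, -10, -10]
R3 ← R3 − (4)·R1: [0, 12, -6, -12, -12, -12]
R4 ← R4 − (2)·R1: [0, 4, -2, -4, -4, -4]
R3 ← R3 − (6/5)·R2: [0, 0, 0, 0, 0, 0]
R4 ← R4 − (2/5)·R2: [0, 0, 0, 0, 0, 0]
Echelon form has 2 nonzero rows, so rank(T) = 2.
The row space has dimension equal to the rank: 2.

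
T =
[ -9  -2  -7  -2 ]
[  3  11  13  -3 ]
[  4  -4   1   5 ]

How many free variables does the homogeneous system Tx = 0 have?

Row reduce to echelon form.
R2 ← R2 + (1/3)·R1: [0, 31/3, 32/3, -11/3]
R3 ← R3 + (4/9)·R1: [0, -44/9, -19/9, 37/9]
R3 ← R3 + (44/93)·R2: [0, 0, 91/31, 221/93]
3 nonzero rows, so rank(T) = 3.
T has 4 columns; by rank–nullity, nullity = 4 − 3 = 1.

1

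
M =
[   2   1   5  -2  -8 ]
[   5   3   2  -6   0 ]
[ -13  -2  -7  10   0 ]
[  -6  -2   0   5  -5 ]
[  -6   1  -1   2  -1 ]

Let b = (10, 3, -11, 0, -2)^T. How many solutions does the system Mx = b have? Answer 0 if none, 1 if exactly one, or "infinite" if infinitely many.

1

Row reduce the augmented matrix [M | b].
R2 ← R2 − (5/2)·R1: [0, 1/2, -21/2, -1, 20, -22]
R3 ← R3 + (13/2)·R1: [0, 9/2, 51/2, -3, -52, 54]
R4 ← R4 + (3)·R1: [0, 1, 15, -1, -29, 30]
R5 ← R5 + (3)·R1: [0, 4, 14, -4, -25, 28]
R3 ← R3 − (9)·R2: [0, 0, 120, 6, -232, 252]
R4 ← R4 − (2)·R2: [0, 0, 36, 1, -69, 74]
R5 ← R5 − (8)·R2: [0, 0, 98, 4, -185, 204]
R4 ← R4 − (3/10)·R3: [0, 0, 0, -4/5, 3/5, -8/5]
R5 ← R5 − (49/60)·R3: [0, 0, 0, -9/10, 67/15, -9/5]
R5 ← R5 − (9/8)·R4: [0, 0, 0, 0, 91/24, 0]
The echelon form has 5 nonzero rows, and every pivot lies in the first 5 columns, so rank(M) = rank([M|b]) = 5.
The system is consistent.
rank = 5 = number of unknowns, so the solution is unique.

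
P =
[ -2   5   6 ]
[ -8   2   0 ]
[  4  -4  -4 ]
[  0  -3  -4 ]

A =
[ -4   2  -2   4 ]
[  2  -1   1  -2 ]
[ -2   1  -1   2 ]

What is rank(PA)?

First compute PA:
[[  6,  -3,   3,  -6],
 [ 36, -18,  18, -36],
 [-16,   8,  -8,  16],
 [  2,  -1,   1,  -2]]
Now row reduce the product.
R2 ← R2 − (6)·R1: [0, 0, 0, 0]
R3 ← R3 + (8/3)·R1: [0, 0, 0, 0]
R4 ← R4 − (1/3)·R1: [0, 0, 0, 0]
1 nonzero row, so rank(PA) = 1.

1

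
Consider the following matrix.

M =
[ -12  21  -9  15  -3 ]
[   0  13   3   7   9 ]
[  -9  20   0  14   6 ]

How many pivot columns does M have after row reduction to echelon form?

3

Row reduce to echelon form.
R3 ← R3 − (3/4)·R1: [0, 17/4, 27/4, 11/4, 33/4]
R3 ← R3 − (17/52)·R2: [0, 0, 75/13, 6/13, 69/13]
Echelon form has 3 nonzero rows, so rank(M) = 3.
Each nonzero row contributes one pivot column: 3 pivot columns.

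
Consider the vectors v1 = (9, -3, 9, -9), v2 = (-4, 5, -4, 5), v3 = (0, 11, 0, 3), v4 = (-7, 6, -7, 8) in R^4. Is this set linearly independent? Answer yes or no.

no

Form the matrix with these vectors as rows and row reduce.
R2 ← R2 + (4/9)·R1: [0, 11/3, 0, 1]
R4 ← R4 + (7/9)·R1: [0, 11/3, 0, 1]
R3 ← R3 − (3)·R2: [0, 0, 0, 0]
R4 ← R4 − R2: [0, 0, 0, 0]
2 nonzero rows, so the 4 vectors span a space of dimension 2.
Since 2 < 4, the vectors are linearly dependent.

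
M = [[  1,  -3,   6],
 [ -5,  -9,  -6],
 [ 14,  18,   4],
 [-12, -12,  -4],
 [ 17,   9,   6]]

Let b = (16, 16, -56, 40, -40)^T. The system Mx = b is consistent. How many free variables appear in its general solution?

0

Row reduce the augmented matrix [M | b].
R2 ← R2 + (5)·R1: [0, -24, 24, 96]
R3 ← R3 − (14)·R1: [0, 60, -80, -280]
R4 ← R4 + (12)·R1: [0, -48, 68, 232]
R5 ← R5 − (17)·R1: [0, 60, -96, -312]
R3 ← R3 + (5/2)·R2: [0, 0, -20, -40]
R4 ← R4 − (2)·R2: [0, 0, 20, 40]
R5 ← R5 + (5/2)·R2: [0, 0, -36, -72]
R4 ← R4 + R3: [0, 0, 0, 0]
R5 ← R5 − (9/5)·R3: [0, 0, 0, 0]
The echelon form has 3 nonzero rows, and every pivot lies in the first 3 columns, so rank(M) = rank([M|b]) = 3.
The system is consistent.
Free variables = (unknowns) − (rank) = 3 − 3 = 0.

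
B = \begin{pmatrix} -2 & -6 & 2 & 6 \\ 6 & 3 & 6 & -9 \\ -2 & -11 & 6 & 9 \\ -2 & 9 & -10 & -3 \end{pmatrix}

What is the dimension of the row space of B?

2

Row reduce to echelon form.
R2 ← R2 + (3)·R1: [0, -15, 12, 9]
R3 ← R3 − R1: [0, -5, 4, 3]
R4 ← R4 − R1: [0, 15, -12, -9]
R3 ← R3 − (1/3)·R2: [0, 0, 0, 0]
R4 ← R4 + R2: [0, 0, 0, 0]
Echelon form has 2 nonzero rows, so rank(B) = 2.
The row space has dimension equal to the rank: 2.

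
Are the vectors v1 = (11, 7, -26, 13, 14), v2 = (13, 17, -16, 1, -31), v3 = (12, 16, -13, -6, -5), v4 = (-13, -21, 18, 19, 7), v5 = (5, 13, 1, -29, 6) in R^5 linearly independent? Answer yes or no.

Form the matrix with these vectors as rows and row reduce.
R2 ← R2 − (13/11)·R1: [0, 96/11, 162/11, -158/11, -523/11]
R3 ← R3 − (12/11)·R1: [0, 92/11, 169/11, -222/11, -223/11]
R4 ← R4 + (13/11)·R1: [0, -140/11, -140/11, 378/11, 259/11]
R5 ← R5 − (5/11)·R1: [0, 108/11, 141/11, -384/11, -4/11]
R3 ← R3 − (23/24)·R2: [0, 0, 5/4, -77/12, 607/24]
R4 ← R4 + (35/24)·R2: [0, 0, 35/4, 161/12, -1099/24]
R5 ← R5 − (9/8)·R2: [0, 0, -15/4, -75/4, 425/8]
R4 ← R4 − (7)·R3: [0, 0, 0, 175/3, -1337/6]
R5 ← R5 + (3)·R3: [0, 0, 0, -38, 129]
R5 ← R5 + (114/175)·R4: [0, 0, 0, 0, -404/25]
5 nonzero rows, so the 5 vectors span a space of dimension 5.
Since 5 = 5, the vectors are linearly independent.

yes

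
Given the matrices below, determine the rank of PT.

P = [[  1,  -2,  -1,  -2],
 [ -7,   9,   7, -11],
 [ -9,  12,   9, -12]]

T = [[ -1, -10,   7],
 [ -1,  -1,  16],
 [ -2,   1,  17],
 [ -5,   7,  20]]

2

First compute PT:
[[ 13, -23, -82],
 [ 39,  -9,  -6],
 [ 39,   3,  42]]
Now row reduce the product.
R2 ← R2 − (3)·R1: [0, 60, 240]
R3 ← R3 − (3)·R1: [0, 72, 288]
R3 ← R3 − (6/5)·R2: [0, 0, 0]
2 nonzero rows, so rank(PT) = 2.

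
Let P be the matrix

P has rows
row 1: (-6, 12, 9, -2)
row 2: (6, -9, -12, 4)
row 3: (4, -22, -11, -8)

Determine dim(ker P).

Row reduce to echelon form.
R2 ← R2 + R1: [0, 3, -3, 2]
R3 ← R3 + (2/3)·R1: [0, -14, -5, -28/3]
R3 ← R3 + (14/3)·R2: [0, 0, -19, 0]
3 nonzero rows, so rank(P) = 3.
P has 4 columns; by rank–nullity, nullity = 4 − 3 = 1.

1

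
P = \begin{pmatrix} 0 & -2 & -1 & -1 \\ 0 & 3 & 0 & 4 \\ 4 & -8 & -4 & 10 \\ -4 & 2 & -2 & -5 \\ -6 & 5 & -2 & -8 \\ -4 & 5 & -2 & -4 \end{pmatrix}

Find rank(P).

4

Row reduce to echelon form.
Swap R1 ↔ R3
R4 ← R4 + R1: [0, -6, -6, 5]
R5 ← R5 + (3/2)·R1: [0, -7, -8, 7]
R6 ← R6 + R1: [0, -3, -6, 6]
R3 ← R3 + (2/3)·R2: [0, 0, -1, 5/3]
R4 ← R4 + (2)·R2: [0, 0, -6, 13]
R5 ← R5 + (7/3)·R2: [0, 0, -8, 49/3]
R6 ← R6 + R2: [0, 0, -6, 10]
R4 ← R4 − (6)·R3: [0, 0, 0, 3]
R5 ← R5 − (8)·R3: [0, 0, 0, 3]
R6 ← R6 − (6)·R3: [0, 0, 0, 0]
R5 ← R5 − R4: [0, 0, 0, 0]
Echelon form has 4 nonzero rows, so rank(P) = 4.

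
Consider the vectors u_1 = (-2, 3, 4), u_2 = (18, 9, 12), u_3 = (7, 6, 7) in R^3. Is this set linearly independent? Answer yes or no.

Form the matrix with these vectors as rows and row reduce.
R2 ← R2 + (9)·R1: [0, 36, 48]
R3 ← R3 + (7/2)·R1: [0, 33/2, 21]
R3 ← R3 − (11/24)·R2: [0, 0, -1]
3 nonzero rows, so the 3 vectors span a space of dimension 3.
Since 3 = 3, the vectors are linearly independent.

yes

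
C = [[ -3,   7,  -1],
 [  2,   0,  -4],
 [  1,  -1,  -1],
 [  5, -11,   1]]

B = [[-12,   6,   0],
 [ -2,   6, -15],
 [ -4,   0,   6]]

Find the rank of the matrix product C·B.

2

First compute CB:
[[ 26,  24, -111],
 [ -8,  12, -24],
 [ -6,   0,   9],
 [-42, -36, 171]]
Now row reduce the product.
R2 ← R2 + (4/13)·R1: [0, 252/13, -756/13]
R3 ← R3 + (3/13)·R1: [0, 72/13, -216/13]
R4 ← R4 + (21/13)·R1: [0, 36/13, -108/13]
R3 ← R3 − (2/7)·R2: [0, 0, 0]
R4 ← R4 − (1/7)·R2: [0, 0, 0]
2 nonzero rows, so rank(CB) = 2.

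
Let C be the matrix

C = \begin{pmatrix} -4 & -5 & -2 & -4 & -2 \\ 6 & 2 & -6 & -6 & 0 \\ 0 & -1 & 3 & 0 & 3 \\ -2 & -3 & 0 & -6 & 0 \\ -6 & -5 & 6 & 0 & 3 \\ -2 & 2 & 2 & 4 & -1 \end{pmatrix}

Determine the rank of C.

Row reduce to echelon form.
R2 ← R2 + (3/2)·R1: [0, -11/2, -9, -12, -3]
R4 ← R4 − (1/2)·R1: [0, -1/2, 1, -4, 1]
R5 ← R5 − (3/2)·R1: [0, 5/2, 9, 6, 6]
R6 ← R6 − (1/2)·R1: [0, 9/2, 3, 6, 0]
R3 ← R3 − (2/11)·R2: [0, 0, 51/11, 24/11, 39/11]
R4 ← R4 − (1/11)·R2: [0, 0, 20/11, -32/11, 14/11]
R5 ← R5 + (5/11)·R2: [0, 0, 54/11, 6/11, 51/11]
R6 ← R6 + (9/11)·R2: [0, 0, -48/11, -42/11, -27/11]
R4 ← R4 − (20/51)·R3: [0, 0, 0, -64/17, -2/17]
R5 ← R5 − (18/17)·R3: [0, 0, 0, -30/17, 15/17]
R6 ← R6 + (16/17)·R3: [0, 0, 0, -30/17, 15/17]
R5 ← R5 − (15/32)·R4: [0, 0, 0, 0, 15/16]
R6 ← R6 − (15/32)·R4: [0, 0, 0, 0, 15/16]
R6 ← R6 − R5: [0, 0, 0, 0, 0]
Echelon form has 5 nonzero rows, so rank(C) = 5.

5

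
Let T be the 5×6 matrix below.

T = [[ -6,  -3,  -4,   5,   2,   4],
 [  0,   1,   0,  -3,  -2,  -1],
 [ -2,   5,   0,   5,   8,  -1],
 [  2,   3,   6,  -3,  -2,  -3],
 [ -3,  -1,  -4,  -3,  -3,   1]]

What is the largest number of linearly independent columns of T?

4

Row reduce to echelon form.
R3 ← R3 − (1/3)·R1: [0, 6, 4/3, 10/3, 22/3, -7/3]
R4 ← R4 + (1/3)·R1: [0, 2, 14/3, -4/3, -4/3, -5/3]
R5 ← R5 − (1/2)·R1: [0, 1/2, -2, -11/2, -4, -1]
R3 ← R3 − (6)·R2: [0, 0, 4/3, 64/3, 58/3, 11/3]
R4 ← R4 − (2)·R2: [0, 0, 14/3, 14/3, 8/3, 1/3]
R5 ← R5 − (1/2)·R2: [0, 0, -2, -4, -3, -1/2]
R4 ← R4 − (7/2)·R3: [0, 0, 0, -70, -65, -25/2]
R5 ← R5 + (3/2)·R3: [0, 0, 0, 28, 26, 5]
R5 ← R5 + (2/5)·R4: [0, 0, 0, 0, 0, 0]
Echelon form has 4 nonzero rows, so rank(T) = 4.
The rank gives the maximum number of linearly independent columns: 4.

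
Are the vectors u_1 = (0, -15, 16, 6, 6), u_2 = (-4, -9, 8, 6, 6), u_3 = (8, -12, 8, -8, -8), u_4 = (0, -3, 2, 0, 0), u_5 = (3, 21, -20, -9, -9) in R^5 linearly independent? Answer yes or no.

Form the matrix with these vectors as rows and row reduce.
Swap R1 ↔ R2
R3 ← R3 + (2)·R1: [0, -30, 24, 4, 4]
R5 ← R5 + (3/4)·R1: [0, 57/4, -14, -9/2, -9/2]
R3 ← R3 − (2)·R2: [0, 0, -8, -8, -8]
R4 ← R4 − (1/5)·R2: [0, 0, -6/5, -6/5, -6/5]
R5 ← R5 + (19/20)·R2: [0, 0, 6/5, 6/5, 6/5]
R4 ← R4 − (3/20)·R3: [0, 0, 0, 0, 0]
R5 ← R5 + (3/20)·R3: [0, 0, 0, 0, 0]
3 nonzero rows, so the 5 vectors span a space of dimension 3.
Since 3 < 5, the vectors are linearly dependent.

no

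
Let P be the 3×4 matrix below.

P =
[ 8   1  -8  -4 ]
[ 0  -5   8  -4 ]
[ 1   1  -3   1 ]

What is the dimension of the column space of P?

Row reduce to echelon form.
R3 ← R3 − (1/8)·R1: [0, 7/8, -2, 3/2]
R3 ← R3 + (7/40)·R2: [0, 0, -3/5, 4/5]
Echelon form has 3 nonzero rows, so rank(P) = 3.
The column space has dimension equal to the rank: 3.

3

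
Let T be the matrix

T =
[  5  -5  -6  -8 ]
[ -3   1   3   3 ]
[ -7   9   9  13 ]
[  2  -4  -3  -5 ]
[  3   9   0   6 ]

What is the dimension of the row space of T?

Row reduce to echelon form.
R2 ← R2 + (3/5)·R1: [0, -2, -3/5, -9/5]
R3 ← R3 + (7/5)·R1: [0, 2, 3/5, 9/5]
R4 ← R4 − (2/5)·R1: [0, -2, -3/5, -9/5]
R5 ← R5 − (3/5)·R1: [0, 12, 18/5, 54/5]
R3 ← R3 + R2: [0, 0, 0, 0]
R4 ← R4 − R2: [0, 0, 0, 0]
R5 ← R5 + (6)·R2: [0, 0, 0, 0]
Echelon form has 2 nonzero rows, so rank(T) = 2.
The row space has dimension equal to the rank: 2.

2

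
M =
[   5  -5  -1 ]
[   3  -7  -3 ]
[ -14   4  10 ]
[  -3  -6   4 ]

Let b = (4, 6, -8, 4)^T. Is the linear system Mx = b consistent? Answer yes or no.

Row reduce the augmented matrix [M | b].
R2 ← R2 − (3/5)·R1: [0, -4, -12/5, 18/5]
R3 ← R3 + (14/5)·R1: [0, -10, 36/5, 16/5]
R4 ← R4 + (3/5)·R1: [0, -9, 17/5, 32/5]
R3 ← R3 − (5/2)·R2: [0, 0, 66/5, -29/5]
R4 ← R4 − (9/4)·R2: [0, 0, 44/5, -17/10]
R4 ← R4 − (2/3)·R3: [0, 0, 0, 13/6]
The echelon form has 4 nonzero rows; the last pivot sits in the augmented column, so rank(M) = 3 but rank([M|b]) = 4.
Since the ranks differ, the system is inconsistent.

no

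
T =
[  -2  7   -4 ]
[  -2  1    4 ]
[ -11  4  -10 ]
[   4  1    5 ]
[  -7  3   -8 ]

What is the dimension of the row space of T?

Row reduce to echelon form.
R2 ← R2 − R1: [0, -6, 8]
R3 ← R3 − (11/2)·R1: [0, -69/2, 12]
R4 ← R4 + (2)·R1: [0, 15, -3]
R5 ← R5 − (7/2)·R1: [0, -43/2, 6]
R3 ← R3 − (23/4)·R2: [0, 0, -34]
R4 ← R4 + (5/2)·R2: [0, 0, 17]
R5 ← R5 − (43/12)·R2: [0, 0, -68/3]
R4 ← R4 + (1/2)·R3: [0, 0, 0]
R5 ← R5 − (2/3)·R3: [0, 0, 0]
Echelon form has 3 nonzero rows, so rank(T) = 3.
The row space has dimension equal to the rank: 3.

3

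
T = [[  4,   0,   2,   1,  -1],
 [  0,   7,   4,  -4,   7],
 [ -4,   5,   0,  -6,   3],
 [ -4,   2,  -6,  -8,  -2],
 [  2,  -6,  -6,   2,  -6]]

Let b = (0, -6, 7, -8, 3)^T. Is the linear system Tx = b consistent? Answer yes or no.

no

Row reduce the augmented matrix [T | b].
R3 ← R3 + R1: [0, 5, 2, -5, 2, 7]
R4 ← R4 + R1: [0, 2, -4, -7, -3, -8]
R5 ← R5 − (1/2)·R1: [0, -6, -7, 3/2, -11/2, 3]
R3 ← R3 − (5/7)·R2: [0, 0, -6/7, -15/7, -3, 79/7]
R4 ← R4 − (2/7)·R2: [0, 0, -36/7, -41/7, -5, -44/7]
R5 ← R5 + (6/7)·R2: [0, 0, -25/7, -27/14, 1/2, -15/7]
R4 ← R4 − (6)·R3: [0, 0, 0, 7, 13, -74]
R5 ← R5 − (25/6)·R3: [0, 0, 0, 7, 13, -295/6]
R5 ← R5 − R4: [0, 0, 0, 0, 0, 149/6]
The echelon form has 5 nonzero rows; the last pivot sits in the augmented column, so rank(T) = 4 but rank([T|b]) = 5.
Since the ranks differ, the system is inconsistent.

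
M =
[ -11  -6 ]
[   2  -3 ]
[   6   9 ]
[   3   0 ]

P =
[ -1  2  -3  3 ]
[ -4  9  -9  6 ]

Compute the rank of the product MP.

First compute MP:
[[ 35, -76,  87, -69],
 [ 10, -23,  21, -12],
 [-42,  93, -99,  72],
 [ -3,   6,  -9,   9]]
Now row reduce the product.
R2 ← R2 − (2/7)·R1: [0, -9/7, -27/7, 54/7]
R3 ← R3 + (6/5)·R1: [0, 9/5, 27/5, -54/5]
R4 ← R4 + (3/35)·R1: [0, -18/35, -54/35, 108/35]
R3 ← R3 + (7/5)·R2: [0, 0, 0, 0]
R4 ← R4 − (2/5)·R2: [0, 0, 0, 0]
2 nonzero rows, so rank(MP) = 2.

2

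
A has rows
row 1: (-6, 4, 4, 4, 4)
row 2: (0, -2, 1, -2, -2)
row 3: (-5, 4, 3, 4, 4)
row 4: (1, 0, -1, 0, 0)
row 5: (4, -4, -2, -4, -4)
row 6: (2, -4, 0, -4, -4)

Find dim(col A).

Row reduce to echelon form.
R3 ← R3 − (5/6)·R1: [0, 2/3, -1/3, 2/3, 2/3]
R4 ← R4 + (1/6)·R1: [0, 2/3, -1/3, 2/3, 2/3]
R5 ← R5 + (2/3)·R1: [0, -4/3, 2/3, -4/3, -4/3]
R6 ← R6 + (1/3)·R1: [0, -8/3, 4/3, -8/3, -8/3]
R3 ← R3 + (1/3)·R2: [0, 0, 0, 0, 0]
R4 ← R4 + (1/3)·R2: [0, 0, 0, 0, 0]
R5 ← R5 − (2/3)·R2: [0, 0, 0, 0, 0]
R6 ← R6 − (4/3)·R2: [0, 0, 0, 0, 0]
Echelon form has 2 nonzero rows, so rank(A) = 2.
The column space has dimension equal to the rank: 2.

2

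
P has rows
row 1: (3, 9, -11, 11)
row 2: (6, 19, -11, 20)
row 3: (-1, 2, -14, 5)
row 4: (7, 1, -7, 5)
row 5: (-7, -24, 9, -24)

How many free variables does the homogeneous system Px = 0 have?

0

Row reduce to echelon form.
R2 ← R2 − (2)·R1: [0, 1, 11, -2]
R3 ← R3 + (1/3)·R1: [0, 5, -53/3, 26/3]
R4 ← R4 − (7/3)·R1: [0, -20, 56/3, -62/3]
R5 ← R5 + (7/3)·R1: [0, -3, -50/3, 5/3]
R3 ← R3 − (5)·R2: [0, 0, -218/3, 56/3]
R4 ← R4 + (20)·R2: [0, 0, 716/3, -182/3]
R5 ← R5 + (3)·R2: [0, 0, 49/3, -13/3]
R4 ← R4 + (358/109)·R3: [0, 0, 0, 70/109]
R5 ← R5 + (49/218)·R3: [0, 0, 0, -15/109]
R5 ← R5 + (3/14)·R4: [0, 0, 0, 0]
4 nonzero rows, so rank(P) = 4.
P has 4 columns; by rank–nullity, nullity = 4 − 4 = 0.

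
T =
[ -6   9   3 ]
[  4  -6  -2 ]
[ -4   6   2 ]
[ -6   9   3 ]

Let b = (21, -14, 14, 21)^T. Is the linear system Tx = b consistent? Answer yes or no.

yes

Row reduce the augmented matrix [T | b].
R2 ← R2 + (2/3)·R1: [0, 0, 0, 0]
R3 ← R3 − (2/3)·R1: [0, 0, 0, 0]
R4 ← R4 − R1: [0, 0, 0, 0]
The echelon form has 1 nonzero rows, and every pivot lies in the first 3 columns, so rank(T) = rank([T|b]) = 1.
The system is consistent.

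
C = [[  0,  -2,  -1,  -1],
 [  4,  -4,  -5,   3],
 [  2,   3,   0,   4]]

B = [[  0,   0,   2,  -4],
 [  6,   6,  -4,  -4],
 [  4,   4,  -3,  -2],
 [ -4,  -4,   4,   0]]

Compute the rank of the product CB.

First compute CB:
[[-12, -12,   7,  10],
 [-56, -56,  51,  10],
 [  2,   2,   8, -20]]
Now row reduce the product.
R2 ← R2 − (14/3)·R1: [0, 0, 55/3, -110/3]
R3 ← R3 + (1/6)·R1: [0, 0, 55/6, -55/3]
R3 ← R3 − (1/2)·R2: [0, 0, 0, 0]
2 nonzero rows, so rank(CB) = 2.

2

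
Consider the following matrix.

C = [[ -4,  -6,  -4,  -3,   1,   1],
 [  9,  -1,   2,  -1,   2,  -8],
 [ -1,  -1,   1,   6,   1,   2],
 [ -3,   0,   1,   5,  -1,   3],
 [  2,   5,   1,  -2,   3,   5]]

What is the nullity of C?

Row reduce to echelon form.
R2 ← R2 + (9/4)·R1: [0, -29/2, -7, -31/4, 17/4, -23/4]
R3 ← R3 − (1/4)·R1: [0, 1/2, 2, 27/4, 3/4, 7/4]
R4 ← R4 − (3/4)·R1: [0, 9/2, 4, 29/4, -7/4, 9/4]
R5 ← R5 + (1/2)·R1: [0, 2, -1, -7/2, 7/2, 11/2]
R3 ← R3 + (1/29)·R2: [0, 0, 51/29, 188/29, 26/29, 45/29]
R4 ← R4 + (9/29)·R2: [0, 0, 53/29, 281/58, -25/58, 27/58]
R5 ← R5 + (4/29)·R2: [0, 0, -57/29, -265/58, 237/58, 273/58]
R4 ← R4 − (53/51)·R3: [0, 0, 0, -193/102, -139/102, -39/34]
R5 ← R5 + (19/17)·R3: [0, 0, 0, 91/34, 173/34, 219/34]
R5 ← R5 + (273/193)·R4: [0, 0, 0, 0, 610/193, 930/193]
5 nonzero rows, so rank(C) = 5.
C has 6 columns; by rank–nullity, nullity = 6 − 5 = 1.

1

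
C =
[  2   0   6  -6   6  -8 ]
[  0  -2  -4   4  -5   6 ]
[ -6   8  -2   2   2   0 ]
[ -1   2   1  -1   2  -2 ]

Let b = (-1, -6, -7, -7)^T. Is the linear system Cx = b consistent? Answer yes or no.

Row reduce the augmented matrix [C | b].
R3 ← R3 + (3)·R1: [0, 8, 16, -16, 20, -24, -10]
R4 ← R4 + (1/2)·R1: [0, 2, 4, -4, 5, -6, -15/2]
R3 ← R3 + (4)·R2: [0, 0, 0, 0, 0, 0, -34]
R4 ← R4 + R2: [0, 0, 0, 0, 0, 0, -27/2]
R4 ← R4 − (27/68)·R3: [0, 0, 0, 0, 0, 0, 0]
The echelon form has 3 nonzero rows; the last pivot sits in the augmented column, so rank(C) = 2 but rank([C|b]) = 3.
Since the ranks differ, the system is inconsistent.

no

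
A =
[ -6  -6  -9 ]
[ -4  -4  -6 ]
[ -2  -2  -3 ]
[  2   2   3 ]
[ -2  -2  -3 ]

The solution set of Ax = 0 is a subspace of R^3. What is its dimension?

2

Row reduce to echelon form.
R2 ← R2 − (2/3)·R1: [0, 0, 0]
R3 ← R3 − (1/3)·R1: [0, 0, 0]
R4 ← R4 + (1/3)·R1: [0, 0, 0]
R5 ← R5 − (1/3)·R1: [0, 0, 0]
1 nonzero row, so rank(A) = 1.
A has 3 columns; by rank–nullity, nullity = 3 − 1 = 2.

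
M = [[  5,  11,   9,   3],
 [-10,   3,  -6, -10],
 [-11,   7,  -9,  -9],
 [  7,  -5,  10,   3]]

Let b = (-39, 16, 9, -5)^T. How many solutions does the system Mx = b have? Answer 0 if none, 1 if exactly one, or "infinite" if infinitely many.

infinite

Row reduce the augmented matrix [M | b].
R2 ← R2 + (2)·R1: [0, 25, 12, -4, -62]
R3 ← R3 + (11/5)·R1: [0, 156/5, 54/5, -12/5, -384/5]
R4 ← R4 − (7/5)·R1: [0, -102/5, -13/5, -6/5, 248/5]
R3 ← R3 − (156/125)·R2: [0, 0, -522/125, 324/125, 72/125]
R4 ← R4 + (102/125)·R2: [0, 0, 899/125, -558/125, -124/125]
R4 ← R4 + (31/18)·R3: [0, 0, 0, 0, 0]
The echelon form has 3 nonzero rows, and every pivot lies in the first 4 columns, so rank(M) = rank([M|b]) = 3.
The system is consistent.
rank = 3 < 4 unknowns, so there are infinitely many solutions.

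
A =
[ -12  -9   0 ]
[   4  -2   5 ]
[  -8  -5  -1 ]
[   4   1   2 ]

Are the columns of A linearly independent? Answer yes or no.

no

Row reduce A to echelon form.
R2 ← R2 + (1/3)·R1: [0, -5, 5]
R3 ← R3 − (2/3)·R1: [0, 1, -1]
R4 ← R4 + (1/3)·R1: [0, -2, 2]
R3 ← R3 + (1/5)·R2: [0, 0, 0]
R4 ← R4 − (2/5)·R2: [0, 0, 0]
2 pivots among 3 columns.
Only 2 < 3 pivot columns, so the columns are linearly dependent.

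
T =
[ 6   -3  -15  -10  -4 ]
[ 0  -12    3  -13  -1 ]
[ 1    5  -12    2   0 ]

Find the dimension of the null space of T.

Row reduce to echelon form.
R3 ← R3 − (1/6)·R1: [0, 11/2, -19/2, 11/3, 2/3]
R3 ← R3 + (11/24)·R2: [0, 0, -65/8, -55/24, 5/24]
3 nonzero rows, so rank(T) = 3.
T has 5 columns; by rank–nullity, nullity = 5 − 3 = 2.

2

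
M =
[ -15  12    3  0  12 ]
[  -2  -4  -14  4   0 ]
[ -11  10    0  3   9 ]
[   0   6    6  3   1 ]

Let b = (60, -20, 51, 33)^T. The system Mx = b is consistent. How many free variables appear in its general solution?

Row reduce the augmented matrix [M | b].
R2 ← R2 − (2/15)·R1: [0, -28/5, -72/5, 4, -8/5, -28]
R3 ← R3 − (11/15)·R1: [0, 6/5, -11/5, 3, 1/5, 7]
R3 ← R3 + (3/14)·R2: [0, 0, -37/7, 27/7, -1/7, 1]
R4 ← R4 + (15/14)·R2: [0, 0, -66/7, 51/7, -5/7, 3]
R4 ← R4 − (66/37)·R3: [0, 0, 0, 15/37, -17/37, 45/37]
The echelon form has 4 nonzero rows, and every pivot lies in the first 5 columns, so rank(M) = rank([M|b]) = 4.
The system is consistent.
Free variables = (unknowns) − (rank) = 5 − 4 = 1.

1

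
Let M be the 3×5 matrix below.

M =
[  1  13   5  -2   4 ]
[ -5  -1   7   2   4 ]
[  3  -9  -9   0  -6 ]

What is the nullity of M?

Row reduce to echelon form.
R2 ← R2 + (5)·R1: [0, 64, 32, -8, 24]
R3 ← R3 − (3)·R1: [0, -48, -24, 6, -18]
R3 ← R3 + (3/4)·R2: [0, 0, 0, 0, 0]
2 nonzero rows, so rank(M) = 2.
M has 5 columns; by rank–nullity, nullity = 5 − 2 = 3.

3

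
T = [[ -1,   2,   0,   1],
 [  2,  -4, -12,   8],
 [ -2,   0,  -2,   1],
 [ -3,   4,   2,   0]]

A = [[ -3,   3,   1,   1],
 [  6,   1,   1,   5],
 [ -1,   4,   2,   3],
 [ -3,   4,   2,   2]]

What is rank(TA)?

First compute TA:
[[ 12,   3,   3,  11],
 [-42, -14, -10, -38],
 [  5, -10,  -4,  -6],
 [ 31,   3,   5,  23]]
Now row reduce the product.
R2 ← R2 + (7/2)·R1: [0, -7/2, 1/2, 1/2]
R3 ← R3 − (5/12)·R1: [0, -45/4, -21/4, -127/12]
R4 ← R4 − (31/12)·R1: [0, -19/4, -11/4, -65/12]
R3 ← R3 − (45/14)·R2: [0, 0, -48/7, -256/21]
R4 ← R4 − (19/14)·R2: [0, 0, -24/7, -128/21]
R4 ← R4 − (1/2)·R3: [0, 0, 0, 0]
3 nonzero rows, so rank(TA) = 3.

3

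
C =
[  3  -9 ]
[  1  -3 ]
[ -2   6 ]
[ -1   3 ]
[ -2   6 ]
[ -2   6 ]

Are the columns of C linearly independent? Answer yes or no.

no

Row reduce C to echelon form.
R2 ← R2 − (1/3)·R1: [0, 0]
R3 ← R3 + (2/3)·R1: [0, 0]
R4 ← R4 + (1/3)·R1: [0, 0]
R5 ← R5 + (2/3)·R1: [0, 0]
R6 ← R6 + (2/3)·R1: [0, 0]
1 pivot among 2 columns.
Only 1 < 2 pivot columns, so the columns are linearly dependent.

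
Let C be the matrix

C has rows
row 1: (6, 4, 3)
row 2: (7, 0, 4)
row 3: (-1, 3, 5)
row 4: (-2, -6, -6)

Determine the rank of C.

3

Row reduce to echelon form.
R2 ← R2 − (7/6)·R1: [0, -14/3, 1/2]
R3 ← R3 + (1/6)·R1: [0, 11/3, 11/2]
R4 ← R4 + (1/3)·R1: [0, -14/3, -5]
R3 ← R3 + (11/14)·R2: [0, 0, 165/28]
R4 ← R4 − R2: [0, 0, -11/2]
R4 ← R4 + (14/15)·R3: [0, 0, 0]
Echelon form has 3 nonzero rows, so rank(C) = 3.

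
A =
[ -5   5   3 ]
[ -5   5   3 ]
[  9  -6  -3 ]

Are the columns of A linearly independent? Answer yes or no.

Row reduce A to echelon form.
R2 ← R2 − R1: [0, 0, 0]
R3 ← R3 + (9/5)·R1: [0, 3, 12/5]
Swap R2 ↔ R3
2 pivots among 3 columns.
Only 2 < 3 pivot columns, so the columns are linearly dependent.

no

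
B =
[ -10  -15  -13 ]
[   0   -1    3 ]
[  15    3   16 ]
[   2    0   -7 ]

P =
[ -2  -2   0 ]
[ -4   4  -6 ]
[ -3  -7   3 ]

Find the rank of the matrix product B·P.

First compute BP:
[[119,  51,  51],
 [ -5, -25,  15],
 [-90, -130,  30],
 [ 17,  45, -21]]
Now row reduce the product.
R2 ← R2 + (5/119)·R1: [0, -160/7, 120/7]
R3 ← R3 + (90/119)·R1: [0, -640/7, 480/7]
R4 ← R4 − (1/7)·R1: [0, 264/7, -198/7]
R3 ← R3 − (4)·R2: [0, 0, 0]
R4 ← R4 + (33/20)·R2: [0, 0, 0]
2 nonzero rows, so rank(BP) = 2.

2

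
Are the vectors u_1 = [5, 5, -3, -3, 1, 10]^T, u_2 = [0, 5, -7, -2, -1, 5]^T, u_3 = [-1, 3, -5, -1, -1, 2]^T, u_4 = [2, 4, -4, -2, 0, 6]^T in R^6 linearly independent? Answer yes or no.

Form the matrix with these vectors as rows and row reduce.
R3 ← R3 + (1/5)·R1: [0, 4, -28/5, -8/5, -4/5, 4]
R4 ← R4 − (2/5)·R1: [0, 2, -14/5, -4/5, -2/5, 2]
R3 ← R3 − (4/5)·R2: [0, 0, 0, 0, 0, 0]
R4 ← R4 − (2/5)·R2: [0, 0, 0, 0, 0, 0]
2 nonzero rows, so the 4 vectors span a space of dimension 2.
Since 2 < 4, the vectors are linearly dependent.

no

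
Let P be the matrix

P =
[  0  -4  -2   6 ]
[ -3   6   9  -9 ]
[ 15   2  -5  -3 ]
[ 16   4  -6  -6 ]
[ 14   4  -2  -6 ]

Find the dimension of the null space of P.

1

Row reduce to echelon form.
Swap R1 ↔ R2
R3 ← R3 + (5)·R1: [0, 32, 40, -48]
R4 ← R4 + (16/3)·R1: [0, 36, 42, -54]
R5 ← R5 + (14/3)·R1: [0, 32, 40, -48]
R3 ← R3 + (8)·R2: [0, 0, 24, 0]
R4 ← R4 + (9)·R2: [0, 0, 24, 0]
R5 ← R5 + (8)·R2: [0, 0, 24, 0]
R4 ← R4 − R3: [0, 0, 0, 0]
R5 ← R5 − R3: [0, 0, 0, 0]
3 nonzero rows, so rank(P) = 3.
P has 4 columns; by rank–nullity, nullity = 4 − 3 = 1.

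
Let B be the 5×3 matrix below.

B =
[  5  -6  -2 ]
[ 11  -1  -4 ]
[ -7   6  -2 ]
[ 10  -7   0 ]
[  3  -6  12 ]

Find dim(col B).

3

Row reduce to echelon form.
R2 ← R2 − (11/5)·R1: [0, 61/5, 2/5]
R3 ← R3 + (7/5)·R1: [0, -12/5, -24/5]
R4 ← R4 − (2)·R1: [0, 5, 4]
R5 ← R5 − (3/5)·R1: [0, -12/5, 66/5]
R3 ← R3 + (12/61)·R2: [0, 0, -288/61]
R4 ← R4 − (25/61)·R2: [0, 0, 234/61]
R5 ← R5 + (12/61)·R2: [0, 0, 810/61]
R4 ← R4 + (13/16)·R3: [0, 0, 0]
R5 ← R5 + (45/16)·R3: [0, 0, 0]
Echelon form has 3 nonzero rows, so rank(B) = 3.
The column space has dimension equal to the rank: 3.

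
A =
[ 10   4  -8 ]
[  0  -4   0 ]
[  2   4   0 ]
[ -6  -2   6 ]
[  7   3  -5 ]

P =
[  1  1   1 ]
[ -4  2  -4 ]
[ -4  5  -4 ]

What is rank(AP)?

2

First compute AP:
[[ 26, -22,  26],
 [ 16,  -8,  16],
 [-14,  10, -14],
 [-22,  20, -22],
 [ 15, -12,  15]]
Now row reduce the product.
R2 ← R2 − (8/13)·R1: [0, 72/13, 0]
R3 ← R3 + (7/13)·R1: [0, -24/13, 0]
R4 ← R4 + (11/13)·R1: [0, 18/13, 0]
R5 ← R5 − (15/26)·R1: [0, 9/13, 0]
R3 ← R3 + (1/3)·R2: [0, 0, 0]
R4 ← R4 − (1/4)·R2: [0, 0, 0]
R5 ← R5 − (1/8)·R2: [0, 0, 0]
2 nonzero rows, so rank(AP) = 2.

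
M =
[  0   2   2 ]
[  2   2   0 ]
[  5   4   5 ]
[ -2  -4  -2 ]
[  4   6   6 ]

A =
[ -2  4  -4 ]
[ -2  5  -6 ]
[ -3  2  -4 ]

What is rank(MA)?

3

First compute MA:
[[-10,  14, -20],
 [ -8,  18, -20],
 [-33,  50, -64],
 [ 18, -32,  40],
 [-38,  58, -76]]
Now row reduce the product.
R2 ← R2 − (4/5)·R1: [0, 34/5, -4]
R3 ← R3 − (33/10)·R1: [0, 19/5, 2]
R4 ← R4 + (9/5)·R1: [0, -34/5, 4]
R5 ← R5 − (19/5)·R1: [0, 24/5, 0]
R3 ← R3 − (19/34)·R2: [0, 0, 72/17]
R4 ← R4 + R2: [0, 0, 0]
R5 ← R5 − (12/17)·R2: [0, 0, 48/17]
R5 ← R5 − (2/3)·R3: [0, 0, 0]
3 nonzero rows, so rank(MA) = 3.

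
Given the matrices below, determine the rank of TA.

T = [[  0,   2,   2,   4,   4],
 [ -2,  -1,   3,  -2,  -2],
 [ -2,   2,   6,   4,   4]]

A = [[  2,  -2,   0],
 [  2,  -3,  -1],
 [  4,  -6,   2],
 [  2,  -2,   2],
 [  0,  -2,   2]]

2

First compute TA:
[[ 20, -34,  18],
 [  2,  -3,  -1],
 [ 32, -54,  26]]
Now row reduce the product.
R2 ← R2 − (1/10)·R1: [0, 2/5, -14/5]
R3 ← R3 − (8/5)·R1: [0, 2/5, -14/5]
R3 ← R3 − R2: [0, 0, 0]
2 nonzero rows, so rank(TA) = 2.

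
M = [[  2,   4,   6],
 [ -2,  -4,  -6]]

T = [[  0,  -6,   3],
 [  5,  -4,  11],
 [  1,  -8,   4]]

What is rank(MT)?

1

First compute MT:
[[ 26, -76,  74],
 [-26,  76, -74]]
Now row reduce the product.
R2 ← R2 + R1: [0, 0, 0]
1 nonzero row, so rank(MT) = 1.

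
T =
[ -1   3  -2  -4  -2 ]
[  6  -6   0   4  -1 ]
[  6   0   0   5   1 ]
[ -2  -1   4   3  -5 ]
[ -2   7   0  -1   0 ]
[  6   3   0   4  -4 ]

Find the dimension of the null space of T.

1

Row reduce to echelon form.
R2 ← R2 + (6)·R1: [0, 12, -12, -20, -13]
R3 ← R3 + (6)·R1: [0, 18, -12, -19, -11]
R4 ← R4 − (2)·R1: [0, -7, 8, 11, -1]
R5 ← R5 − (2)·R1: [0, 1, 4, 7, 4]
R6 ← R6 + (6)·R1: [0, 21, -12, -20, -16]
R3 ← R3 − (3/2)·R2: [0, 0, 6, 11, 17/2]
R4 ← R4 + (7/12)·R2: [0, 0, 1, -2/3, -103/12]
R5 ← R5 − (1/12)·R2: [0, 0, 5, 26/3, 61/12]
R6 ← R6 − (7/4)·R2: [0, 0, 9, 15, 27/4]
R4 ← R4 − (1/6)·R3: [0, 0, 0, -5/2, -10]
R5 ← R5 − (5/6)·R3: [0, 0, 0, -1/2, -2]
R6 ← R6 − (3/2)·R3: [0, 0, 0, -3/2, -6]
R5 ← R5 − (1/5)·R4: [0, 0, 0, 0, 0]
R6 ← R6 − (3/5)·R4: [0, 0, 0, 0, 0]
4 nonzero rows, so rank(T) = 4.
T has 5 columns; by rank–nullity, nullity = 5 − 4 = 1.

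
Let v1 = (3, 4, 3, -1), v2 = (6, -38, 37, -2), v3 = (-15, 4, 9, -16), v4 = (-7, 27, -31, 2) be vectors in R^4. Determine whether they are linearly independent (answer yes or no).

Form the matrix with these vectors as rows and row reduce.
R2 ← R2 − (2)·R1: [0, -46, 31, 0]
R3 ← R3 + (5)·R1: [0, 24, 24, -21]
R4 ← R4 + (7/3)·R1: [0, 109/3, -24, -1/3]
R3 ← R3 + (12/23)·R2: [0, 0, 924/23, -21]
R4 ← R4 + (109/138)·R2: [0, 0, 67/138, -1/3]
R4 ← R4 − (67/5544)·R3: [0, 0, 0, -7/88]
4 nonzero rows, so the 4 vectors span a space of dimension 4.
Since 4 = 4, the vectors are linearly independent.

yes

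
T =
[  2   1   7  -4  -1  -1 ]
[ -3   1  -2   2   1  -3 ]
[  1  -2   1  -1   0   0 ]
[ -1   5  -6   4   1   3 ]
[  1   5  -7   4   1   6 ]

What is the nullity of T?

2

Row reduce to echelon form.
R2 ← R2 + (3/2)·R1: [0, 5/2, 17/2, -4, -1/2, -9/2]
R3 ← R3 − (1/2)·R1: [0, -5/2, -5/2, 1, 1/2, 1/2]
R4 ← R4 + (1/2)·R1: [0, 11/2, -5/2, 2, 1/2, 5/2]
R5 ← R5 − (1/2)·R1: [0, 9/2, -21/2, 6, 3/2, 13/2]
R3 ← R3 + R2: [0, 0, 6, -3, 0, -4]
R4 ← R4 − (11/5)·R2: [0, 0, -106/5, 54/5, 8/5, 62/5]
R5 ← R5 − (9/5)·R2: [0, 0, -129/5, 66/5, 12/5, 73/5]
R4 ← R4 + (53/15)·R3: [0, 0, 0, 1/5, 8/5, -26/15]
R5 ← R5 + (43/10)·R3: [0, 0, 0, 3/10, 12/5, -13/5]
R5 ← R5 − (3/2)·R4: [0, 0, 0, 0, 0, 0]
4 nonzero rows, so rank(T) = 4.
T has 6 columns; by rank–nullity, nullity = 6 − 4 = 2.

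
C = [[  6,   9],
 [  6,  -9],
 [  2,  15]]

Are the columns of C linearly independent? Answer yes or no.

yes

Row reduce C to echelon form.
R2 ← R2 − R1: [0, -18]
R3 ← R3 − (1/3)·R1: [0, 12]
R3 ← R3 + (2/3)·R2: [0, 0]
2 pivots among 2 columns.
Every column is a pivot column, so the columns are linearly independent.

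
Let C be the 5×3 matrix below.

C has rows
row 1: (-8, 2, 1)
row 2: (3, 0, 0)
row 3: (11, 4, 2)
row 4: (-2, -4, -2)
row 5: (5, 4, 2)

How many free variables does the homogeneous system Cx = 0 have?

Row reduce to echelon form.
R2 ← R2 + (3/8)·R1: [0, 3/4, 3/8]
R3 ← R3 + (11/8)·R1: [0, 27/4, 27/8]
R4 ← R4 − (1/4)·R1: [0, -9/2, -9/4]
R5 ← R5 + (5/8)·R1: [0, 21/4, 21/8]
R3 ← R3 − (9)·R2: [0, 0, 0]
R4 ← R4 + (6)·R2: [0, 0, 0]
R5 ← R5 − (7)·R2: [0, 0, 0]
2 nonzero rows, so rank(C) = 2.
C has 3 columns; by rank–nullity, nullity = 3 − 2 = 1.

1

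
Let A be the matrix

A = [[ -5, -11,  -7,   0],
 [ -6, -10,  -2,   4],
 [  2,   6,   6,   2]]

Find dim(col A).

2

Row reduce to echelon form.
R2 ← R2 − (6/5)·R1: [0, 16/5, 32/5, 4]
R3 ← R3 + (2/5)·R1: [0, 8/5, 16/5, 2]
R3 ← R3 − (1/2)·R2: [0, 0, 0, 0]
Echelon form has 2 nonzero rows, so rank(A) = 2.
The column space has dimension equal to the rank: 2.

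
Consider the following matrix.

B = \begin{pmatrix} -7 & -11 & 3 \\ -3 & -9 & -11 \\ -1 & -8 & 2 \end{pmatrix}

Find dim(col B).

3

Row reduce to echelon form.
R2 ← R2 − (3/7)·R1: [0, -30/7, -86/7]
R3 ← R3 − (1/7)·R1: [0, -45/7, 11/7]
R3 ← R3 − (3/2)·R2: [0, 0, 20]
Echelon form has 3 nonzero rows, so rank(B) = 3.
The column space has dimension equal to the rank: 3.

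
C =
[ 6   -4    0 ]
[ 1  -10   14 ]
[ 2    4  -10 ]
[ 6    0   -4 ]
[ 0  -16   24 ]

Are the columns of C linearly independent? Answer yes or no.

yes

Row reduce C to echelon form.
R2 ← R2 − (1/6)·R1: [0, -28/3, 14]
R3 ← R3 − (1/3)·R1: [0, 16/3, -10]
R4 ← R4 − R1: [0, 4, -4]
R3 ← R3 + (4/7)·R2: [0, 0, -2]
R4 ← R4 + (3/7)·R2: [0, 0, 2]
R5 ← R5 − (12/7)·R2: [0, 0, 0]
R4 ← R4 + R3: [0, 0, 0]
3 pivots among 3 columns.
Every column is a pivot column, so the columns are linearly independent.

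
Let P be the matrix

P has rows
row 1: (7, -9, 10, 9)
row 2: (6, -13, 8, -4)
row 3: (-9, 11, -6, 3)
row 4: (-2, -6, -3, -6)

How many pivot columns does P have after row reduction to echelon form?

Row reduce to echelon form.
R2 ← R2 − (6/7)·R1: [0, -37/7, -4/7, -82/7]
R3 ← R3 + (9/7)·R1: [0, -4/7, 48/7, 102/7]
R4 ← R4 + (2/7)·R1: [0, -60/7, -1/7, -24/7]
R3 ← R3 − (4/37)·R2: [0, 0, 256/37, 586/37]
R4 ← R4 − (60/37)·R2: [0, 0, 29/37, 576/37]
R4 ← R4 − (29/256)·R3: [0, 0, 0, 1763/128]
Echelon form has 4 nonzero rows, so rank(P) = 4.
Each nonzero row contributes one pivot column: 4 pivot columns.

4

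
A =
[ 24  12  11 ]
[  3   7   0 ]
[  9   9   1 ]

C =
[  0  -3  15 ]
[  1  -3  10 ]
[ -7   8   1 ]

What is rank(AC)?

3

First compute AC:
[[-65, -20, 491],
 [  7, -30, 115],
 [  2, -46, 226]]
Now row reduce the product.
R2 ← R2 + (7/65)·R1: [0, -418/13, 10912/65]
R3 ← R3 + (2/65)·R1: [0, -606/13, 15672/65]
R3 ← R3 − (303/209)·R2: [0, 0, -216/95]
3 nonzero rows, so rank(AC) = 3.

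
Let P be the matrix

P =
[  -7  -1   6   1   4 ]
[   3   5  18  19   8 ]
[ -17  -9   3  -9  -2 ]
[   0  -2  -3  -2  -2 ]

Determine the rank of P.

Row reduce to echelon form.
R2 ← R2 + (3/7)·R1: [0, 32/7, 144/7, 136/7, 68/7]
R3 ← R3 − (17/7)·R1: [0, -46/7, -81/7, -80/7, -82/7]
R3 ← R3 + (23/16)·R2: [0, 0, 18, 33/2, 9/4]
R4 ← R4 + (7/16)·R2: [0, 0, 6, 13/2, 9/4]
R4 ← R4 − (1/3)·R3: [0, 0, 0, 1, 3/2]
Echelon form has 4 nonzero rows, so rank(P) = 4.

4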